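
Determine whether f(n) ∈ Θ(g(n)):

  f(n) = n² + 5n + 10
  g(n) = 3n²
True

f(n) = n² + 5n + 10 and g(n) = 3n² are both O(n²).
Since they have the same asymptotic growth rate, f(n) = Θ(g(n)) is true.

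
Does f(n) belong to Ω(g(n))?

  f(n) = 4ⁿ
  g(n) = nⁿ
False

f(n) = 4ⁿ is O(4ⁿ), and g(n) = nⁿ is O(nⁿ).
Since O(4ⁿ) grows slower than O(nⁿ), f(n) = Ω(g(n)) is false.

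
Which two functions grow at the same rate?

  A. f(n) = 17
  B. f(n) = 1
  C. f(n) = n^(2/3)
A and B

Examining each function:
  A. 17 is O(1)
  B. 1 is O(1)
  C. n^(2/3) is O(n^(2/3))

Functions A and B both have the same complexity class.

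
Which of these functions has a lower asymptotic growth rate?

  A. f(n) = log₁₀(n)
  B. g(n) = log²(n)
A

f(n) = log₁₀(n) is O(log n), while g(n) = log²(n) is O(log² n).
Since O(log n) grows slower than O(log² n), f(n) is dominated.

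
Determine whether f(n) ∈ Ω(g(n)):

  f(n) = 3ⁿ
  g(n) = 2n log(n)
True

f(n) = 3ⁿ is O(3ⁿ), and g(n) = 2n log(n) is O(n log n).
Since O(3ⁿ) grows at least as fast as O(n log n), f(n) = Ω(g(n)) is true.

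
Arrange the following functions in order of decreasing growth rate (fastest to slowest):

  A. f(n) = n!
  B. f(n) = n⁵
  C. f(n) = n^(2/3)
A > B > C

Comparing growth rates:
A = n! is O(n!)
B = n⁵ is O(n⁵)
C = n^(2/3) is O(n^(2/3))

Therefore, the order from fastest to slowest is: A > B > C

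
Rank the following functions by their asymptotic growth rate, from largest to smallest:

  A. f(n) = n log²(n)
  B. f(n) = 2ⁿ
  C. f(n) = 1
B > A > C

Comparing growth rates:
B = 2ⁿ is O(2ⁿ)
A = n log²(n) is O(n log² n)
C = 1 is O(1)

Therefore, the order from fastest to slowest is: B > A > C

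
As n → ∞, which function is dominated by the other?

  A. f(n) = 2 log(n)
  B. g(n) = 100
B

f(n) = 2 log(n) is O(log n), while g(n) = 100 is O(1).
Since O(1) grows slower than O(log n), g(n) is dominated.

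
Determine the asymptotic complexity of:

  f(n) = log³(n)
O(log³ n)

The dominant term in log³(n) is log³(n), which is Θ(log³ n).
Constants are absorbed, so the tightest bound is O(log³ n).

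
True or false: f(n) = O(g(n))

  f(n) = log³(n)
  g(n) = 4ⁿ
True

f(n) = log³(n) is O(log³ n), and g(n) = 4ⁿ is O(4ⁿ).
Since O(log³ n) ⊆ O(4ⁿ) (f grows no faster than g), f(n) = O(g(n)) is true.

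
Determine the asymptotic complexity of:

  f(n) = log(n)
O(log n)

The dominant term in log(n) is log(n), which is Θ(log n).
Constants are absorbed, so the tightest bound is O(log n).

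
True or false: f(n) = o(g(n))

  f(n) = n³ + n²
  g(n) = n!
True

f(n) = n³ + n² is O(n³), and g(n) = n! is O(n!).
Since O(n³) grows strictly slower than O(n!), f(n) = o(g(n)) is true.
This means lim(n→∞) f(n)/g(n) = 0.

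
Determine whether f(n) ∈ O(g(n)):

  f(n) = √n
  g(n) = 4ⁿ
True

f(n) = √n is O(√n), and g(n) = 4ⁿ is O(4ⁿ).
Since O(√n) ⊆ O(4ⁿ) (f grows no faster than g), f(n) = O(g(n)) is true.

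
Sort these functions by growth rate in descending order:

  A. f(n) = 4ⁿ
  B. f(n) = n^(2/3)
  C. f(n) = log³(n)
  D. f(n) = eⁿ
A > D > B > C

Comparing growth rates:
A = 4ⁿ is O(4ⁿ)
D = eⁿ is O(eⁿ)
B = n^(2/3) is O(n^(2/3))
C = log³(n) is O(log³ n)

Therefore, the order from fastest to slowest is: A > D > B > C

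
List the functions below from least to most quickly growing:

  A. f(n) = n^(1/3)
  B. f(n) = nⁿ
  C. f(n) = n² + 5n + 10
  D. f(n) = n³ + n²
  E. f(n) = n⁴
A < C < D < E < B

Comparing growth rates:
A = n^(1/3) is O(n^(1/3))
C = n² + 5n + 10 is O(n²)
D = n³ + n² is O(n³)
E = n⁴ is O(n⁴)
B = nⁿ is O(nⁿ)

Therefore, the order from slowest to fastest is: A < C < D < E < B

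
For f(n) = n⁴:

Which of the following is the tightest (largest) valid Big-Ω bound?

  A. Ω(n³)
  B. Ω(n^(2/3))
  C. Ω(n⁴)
C

f(n) = n⁴ is Ω(n⁴).
All listed options are valid Big-Ω bounds (lower bounds),
but Ω(n⁴) is the tightest (largest valid bound).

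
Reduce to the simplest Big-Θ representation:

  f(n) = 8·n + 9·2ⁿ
Θ(2ⁿ)

Order the terms by growth rate: 8·n ≺ 9·2ⁿ.
The fastest-growing term 9·2ⁿ dominates as n → ∞; dropping its constant factor gives Θ(2ⁿ).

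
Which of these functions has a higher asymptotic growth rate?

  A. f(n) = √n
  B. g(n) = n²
B

f(n) = √n is O(√n), while g(n) = n² is O(n²).
Since O(n²) grows faster than O(√n), g(n) dominates.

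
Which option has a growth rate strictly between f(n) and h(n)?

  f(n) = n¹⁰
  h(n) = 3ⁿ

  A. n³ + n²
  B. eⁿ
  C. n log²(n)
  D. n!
B

We need g(n) with n¹⁰ = o(g(n)) and g(n) = o(3ⁿ), i.e. O(n¹⁰) ≺ g ≺ O(3ⁿ).
Check each option:
  A. n³ + n² — O(n³) does not grow strictly faster than f(n)
  B. eⁿ — O(eⁿ) is strictly between O(n¹⁰) and O(3ⁿ) ✓
  C. n log²(n) — O(n log² n) does not grow strictly faster than f(n)
  D. n! — O(n!) does not grow strictly slower than h(n)

Only option B (eⁿ) lies strictly between.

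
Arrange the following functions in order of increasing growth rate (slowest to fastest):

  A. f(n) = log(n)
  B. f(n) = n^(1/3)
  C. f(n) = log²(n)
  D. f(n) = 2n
A < C < B < D

Comparing growth rates:
A = log(n) is O(log n)
C = log²(n) is O(log² n)
B = n^(1/3) is O(n^(1/3))
D = 2n is O(n)

Therefore, the order from slowest to fastest is: A < C < B < D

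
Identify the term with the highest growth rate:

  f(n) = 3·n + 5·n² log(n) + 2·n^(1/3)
5·n² log(n)

Looking at each term:
  - 3·n is O(n)
  - 5·n² log(n) is O(n² log n)
  - 2·n^(1/3) is O(n^(1/3))

The term 5·n² log(n) (O(n² log n)) grows fastest and dominates all others.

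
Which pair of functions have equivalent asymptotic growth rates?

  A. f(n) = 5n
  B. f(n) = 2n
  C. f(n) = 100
A and B

Examining each function:
  A. 5n is O(n)
  B. 2n is O(n)
  C. 100 is O(1)

Functions A and B both have the same complexity class.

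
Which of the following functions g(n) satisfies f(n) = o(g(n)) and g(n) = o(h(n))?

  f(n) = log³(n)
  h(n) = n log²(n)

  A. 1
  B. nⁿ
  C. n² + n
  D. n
D

We need g(n) with log³(n) = o(g(n)) and g(n) = o(n log²(n)), i.e. O(log³ n) ≺ g ≺ O(n log² n).
Check each option:
  A. 1 — O(1) does not grow strictly faster than f(n)
  B. nⁿ — O(nⁿ) does not grow strictly slower than h(n)
  C. n² + n — O(n²) does not grow strictly slower than h(n)
  D. n — O(n) is strictly between O(log³ n) and O(n log² n) ✓

Only option D (n) lies strictly between.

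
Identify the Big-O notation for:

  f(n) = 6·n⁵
O(n⁵)

The dominant term in 6·n⁵ is 6·n⁵, which is Θ(n⁵).
Constants are absorbed, so the tightest bound is O(n⁵).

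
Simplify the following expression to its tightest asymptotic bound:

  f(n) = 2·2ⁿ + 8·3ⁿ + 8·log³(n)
Θ(3ⁿ)

Order the terms by growth rate: 8·log³(n) ≺ 2·2ⁿ ≺ 8·3ⁿ.
The fastest-growing term 8·3ⁿ dominates as n → ∞; dropping its constant factor gives Θ(3ⁿ).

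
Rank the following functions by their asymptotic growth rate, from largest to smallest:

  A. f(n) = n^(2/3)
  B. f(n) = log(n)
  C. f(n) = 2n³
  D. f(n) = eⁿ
D > C > A > B

Comparing growth rates:
D = eⁿ is O(eⁿ)
C = 2n³ is O(n³)
A = n^(2/3) is O(n^(2/3))
B = log(n) is O(log n)

Therefore, the order from fastest to slowest is: D > C > A > B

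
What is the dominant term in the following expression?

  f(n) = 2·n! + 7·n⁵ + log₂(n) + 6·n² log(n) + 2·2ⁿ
2·n!

Looking at each term:
  - 2·n! is O(n!)
  - 7·n⁵ is O(n⁵)
  - log₂(n) is O(log n)
  - 6·n² log(n) is O(n² log n)
  - 2·2ⁿ is O(2ⁿ)

The term 2·n! (O(n!)) grows fastest and dominates all others.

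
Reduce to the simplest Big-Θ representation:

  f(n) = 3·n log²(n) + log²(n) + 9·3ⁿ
Θ(3ⁿ)

Order the terms by growth rate: log²(n) ≺ 3·n log²(n) ≺ 9·3ⁿ.
The fastest-growing term 9·3ⁿ dominates as n → ∞; dropping its constant factor gives Θ(3ⁿ).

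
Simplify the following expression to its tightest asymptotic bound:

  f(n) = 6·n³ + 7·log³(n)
Θ(n³)

Order the terms by growth rate: 7·log³(n) ≺ 6·n³.
The fastest-growing term 6·n³ dominates as n → ∞; dropping its constant factor gives Θ(n³).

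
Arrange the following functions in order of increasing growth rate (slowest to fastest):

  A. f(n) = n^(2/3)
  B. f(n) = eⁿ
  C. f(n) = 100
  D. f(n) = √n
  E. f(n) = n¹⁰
C < D < A < E < B

Comparing growth rates:
C = 100 is O(1)
D = √n is O(√n)
A = n^(2/3) is O(n^(2/3))
E = n¹⁰ is O(n¹⁰)
B = eⁿ is O(eⁿ)

Therefore, the order from slowest to fastest is: C < D < A < E < B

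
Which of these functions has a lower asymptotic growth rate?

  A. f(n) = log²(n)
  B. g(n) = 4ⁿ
A

f(n) = log²(n) is O(log² n), while g(n) = 4ⁿ is O(4ⁿ).
Since O(log² n) grows slower than O(4ⁿ), f(n) is dominated.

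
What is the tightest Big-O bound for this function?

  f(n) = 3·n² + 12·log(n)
O(n²)

The dominant term in 3·n² + 12·log(n) is 3·n², which is Θ(n²).
Lower-order terms (12·log(n)) are asymptotically negligible.
Constants are absorbed, so the tightest bound is O(n²).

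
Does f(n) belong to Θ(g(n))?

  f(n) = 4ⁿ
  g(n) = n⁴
False

f(n) = 4ⁿ is O(4ⁿ), and g(n) = n⁴ is O(n⁴).
Since they have different growth rates, f(n) = Θ(g(n)) is false.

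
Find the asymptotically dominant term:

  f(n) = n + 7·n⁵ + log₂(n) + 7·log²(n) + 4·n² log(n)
7·n⁵

Looking at each term:
  - n is O(n)
  - 7·n⁵ is O(n⁵)
  - log₂(n) is O(log n)
  - 7·log²(n) is O(log² n)
  - 4·n² log(n) is O(n² log n)

The term 7·n⁵ (O(n⁵)) grows fastest and dominates all others.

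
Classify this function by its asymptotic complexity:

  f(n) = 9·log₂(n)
O(log n)

The dominant term in 9·log₂(n) is 9·log₂(n), which is Θ(log n).
Constants are absorbed, so the tightest bound is O(log n).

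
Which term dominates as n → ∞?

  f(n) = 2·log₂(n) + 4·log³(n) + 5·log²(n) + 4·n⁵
4·n⁵

Looking at each term:
  - 2·log₂(n) is O(log n)
  - 4·log³(n) is O(log³ n)
  - 5·log²(n) is O(log² n)
  - 4·n⁵ is O(n⁵)

The term 4·n⁵ (O(n⁵)) grows fastest and dominates all others.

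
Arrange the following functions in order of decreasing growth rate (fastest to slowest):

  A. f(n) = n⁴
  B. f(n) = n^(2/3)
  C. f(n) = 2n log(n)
A > C > B

Comparing growth rates:
A = n⁴ is O(n⁴)
C = 2n log(n) is O(n log n)
B = n^(2/3) is O(n^(2/3))

Therefore, the order from fastest to slowest is: A > C > B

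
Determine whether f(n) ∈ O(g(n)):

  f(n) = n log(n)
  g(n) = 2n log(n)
True

f(n) = n log(n) and g(n) = 2n log(n) are both O(n log n).
Big-O permits equal growth rates (f ≤ c·g for some c), so f(n) = O(g(n)) is true.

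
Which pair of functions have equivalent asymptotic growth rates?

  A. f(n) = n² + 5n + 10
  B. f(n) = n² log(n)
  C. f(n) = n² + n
A and C

Examining each function:
  A. n² + 5n + 10 is O(n²)
  B. n² log(n) is O(n² log n)
  C. n² + n is O(n²)

Functions A and C both have the same complexity class.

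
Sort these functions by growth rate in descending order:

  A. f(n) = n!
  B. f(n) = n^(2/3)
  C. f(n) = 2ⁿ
A > C > B

Comparing growth rates:
A = n! is O(n!)
C = 2ⁿ is O(2ⁿ)
B = n^(2/3) is O(n^(2/3))

Therefore, the order from fastest to slowest is: A > C > B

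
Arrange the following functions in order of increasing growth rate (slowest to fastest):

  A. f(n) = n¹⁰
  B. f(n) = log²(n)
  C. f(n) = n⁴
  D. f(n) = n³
B < D < C < A

Comparing growth rates:
B = log²(n) is O(log² n)
D = n³ is O(n³)
C = n⁴ is O(n⁴)
A = n¹⁰ is O(n¹⁰)

Therefore, the order from slowest to fastest is: B < D < C < A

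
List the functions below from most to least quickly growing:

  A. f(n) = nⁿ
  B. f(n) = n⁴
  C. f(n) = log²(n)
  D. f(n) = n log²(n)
A > B > D > C

Comparing growth rates:
A = nⁿ is O(nⁿ)
B = n⁴ is O(n⁴)
D = n log²(n) is O(n log² n)
C = log²(n) is O(log² n)

Therefore, the order from fastest to slowest is: A > B > D > C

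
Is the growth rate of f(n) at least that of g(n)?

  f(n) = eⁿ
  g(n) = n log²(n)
True

f(n) = eⁿ is O(eⁿ), and g(n) = n log²(n) is O(n log² n).
Since O(eⁿ) grows at least as fast as O(n log² n), f(n) = Ω(g(n)) is true.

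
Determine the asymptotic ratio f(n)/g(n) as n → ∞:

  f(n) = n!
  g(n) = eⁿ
∞

Since n! (O(n!)) grows faster than eⁿ (O(eⁿ)),
the ratio f(n)/g(n) → ∞ as n → ∞.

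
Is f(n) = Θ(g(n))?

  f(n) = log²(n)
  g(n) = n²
False

f(n) = log²(n) is O(log² n), and g(n) = n² is O(n²).
Since they have different growth rates, f(n) = Θ(g(n)) is false.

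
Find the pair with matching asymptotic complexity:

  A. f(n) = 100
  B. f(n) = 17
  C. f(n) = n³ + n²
A and B

Examining each function:
  A. 100 is O(1)
  B. 17 is O(1)
  C. n³ + n² is O(n³)

Functions A and B both have the same complexity class.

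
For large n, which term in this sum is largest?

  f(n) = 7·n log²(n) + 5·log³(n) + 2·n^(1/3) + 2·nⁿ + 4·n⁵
2·nⁿ

Looking at each term:
  - 7·n log²(n) is O(n log² n)
  - 5·log³(n) is O(log³ n)
  - 2·n^(1/3) is O(n^(1/3))
  - 2·nⁿ is O(nⁿ)
  - 4·n⁵ is O(n⁵)

The term 2·nⁿ (O(nⁿ)) grows fastest and dominates all others.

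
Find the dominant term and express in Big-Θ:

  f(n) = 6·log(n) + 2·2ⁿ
Θ(2ⁿ)

Order the terms by growth rate: 6·log(n) ≺ 2·2ⁿ.
The fastest-growing term 2·2ⁿ dominates as n → ∞; dropping its constant factor gives Θ(2ⁿ).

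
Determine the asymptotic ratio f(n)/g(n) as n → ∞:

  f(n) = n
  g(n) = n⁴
0

Since n (O(n)) grows slower than n⁴ (O(n⁴)),
the ratio f(n)/g(n) → 0 as n → ∞.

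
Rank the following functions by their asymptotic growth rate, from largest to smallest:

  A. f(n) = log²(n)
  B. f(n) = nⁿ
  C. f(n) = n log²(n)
B > C > A

Comparing growth rates:
B = nⁿ is O(nⁿ)
C = n log²(n) is O(n log² n)
A = log²(n) is O(log² n)

Therefore, the order from fastest to slowest is: B > C > A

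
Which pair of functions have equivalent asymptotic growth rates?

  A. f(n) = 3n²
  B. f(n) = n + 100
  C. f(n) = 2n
B and C

Examining each function:
  A. 3n² is O(n²)
  B. n + 100 is O(n)
  C. 2n is O(n)

Functions B and C both have the same complexity class.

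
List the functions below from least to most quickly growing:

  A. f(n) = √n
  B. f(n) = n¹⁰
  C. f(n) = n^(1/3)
C < A < B

Comparing growth rates:
C = n^(1/3) is O(n^(1/3))
A = √n is O(√n)
B = n¹⁰ is O(n¹⁰)

Therefore, the order from slowest to fastest is: C < A < B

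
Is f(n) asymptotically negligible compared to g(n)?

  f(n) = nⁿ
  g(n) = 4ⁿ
False

f(n) = nⁿ is O(nⁿ), and g(n) = 4ⁿ is O(4ⁿ).
Since O(nⁿ) grows faster than or equal to O(4ⁿ), f(n) = o(g(n)) is false.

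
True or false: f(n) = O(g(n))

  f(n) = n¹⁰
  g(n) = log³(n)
False

f(n) = n¹⁰ is O(n¹⁰), and g(n) = log³(n) is O(log³ n).
Since O(n¹⁰) grows faster than O(log³ n), f(n) = O(g(n)) is false.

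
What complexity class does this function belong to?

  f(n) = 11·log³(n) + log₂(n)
O(log³ n)

The dominant term in 11·log³(n) + log₂(n) is 11·log³(n), which is Θ(log³ n).
Lower-order terms (log₂(n)) are asymptotically negligible.
Constants are absorbed, so the tightest bound is O(log³ n).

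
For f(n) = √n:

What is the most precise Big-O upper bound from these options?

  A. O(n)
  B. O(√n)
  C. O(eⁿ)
B

f(n) = √n is O(√n).
All listed options are valid Big-O bounds (upper bounds),
but O(√n) is the tightest (smallest valid bound).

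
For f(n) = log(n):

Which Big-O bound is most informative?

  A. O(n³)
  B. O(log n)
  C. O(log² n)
B

f(n) = log(n) is O(log n).
All listed options are valid Big-O bounds (upper bounds),
but O(log n) is the tightest (smallest valid bound).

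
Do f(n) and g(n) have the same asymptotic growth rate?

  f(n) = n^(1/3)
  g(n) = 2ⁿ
False

f(n) = n^(1/3) is O(n^(1/3)), and g(n) = 2ⁿ is O(2ⁿ).
Since they have different growth rates, f(n) = Θ(g(n)) is false.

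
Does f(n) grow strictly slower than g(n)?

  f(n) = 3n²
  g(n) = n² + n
False

f(n) = 3n² is O(n²), and g(n) = n² + n is O(n²).
Since they have the same growth rate, f(n) = o(g(n)) is false.
(f = o(g) requires f to grow strictly slower, not equal.)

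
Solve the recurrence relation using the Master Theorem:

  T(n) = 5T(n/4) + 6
Θ(n^log₄(5))

Master Theorem: a = 5, b = 4, f(n) = 6.
Compute the critical exponent d = log₄(5) = 1.161.
Compare f(n) = Θ(1) against n^d:
  k = 0 < d = 1.161, so f(n) = O(n^(d-ε)) — Case 1.
  The recursion cost dominates: T(n) = Θ(n^d) = Θ(n^log₄(5)).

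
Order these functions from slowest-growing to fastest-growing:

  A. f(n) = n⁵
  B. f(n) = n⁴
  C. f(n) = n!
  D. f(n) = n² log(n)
D < B < A < C

Comparing growth rates:
D = n² log(n) is O(n² log n)
B = n⁴ is O(n⁴)
A = n⁵ is O(n⁵)
C = n! is O(n!)

Therefore, the order from slowest to fastest is: D < B < A < C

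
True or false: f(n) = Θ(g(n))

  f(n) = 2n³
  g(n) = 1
False

f(n) = 2n³ is O(n³), and g(n) = 1 is O(1).
Since they have different growth rates, f(n) = Θ(g(n)) is false.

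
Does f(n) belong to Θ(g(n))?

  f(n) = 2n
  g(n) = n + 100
True

f(n) = 2n and g(n) = n + 100 are both O(n).
Since they have the same asymptotic growth rate, f(n) = Θ(g(n)) is true.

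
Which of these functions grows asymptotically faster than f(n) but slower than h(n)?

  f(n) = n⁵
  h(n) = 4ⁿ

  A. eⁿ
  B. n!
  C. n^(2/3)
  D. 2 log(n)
A

We need g(n) with n⁵ = o(g(n)) and g(n) = o(4ⁿ), i.e. O(n⁵) ≺ g ≺ O(4ⁿ).
Check each option:
  A. eⁿ — O(eⁿ) is strictly between O(n⁵) and O(4ⁿ) ✓
  B. n! — O(n!) does not grow strictly slower than h(n)
  C. n^(2/3) — O(n^(2/3)) does not grow strictly faster than f(n)
  D. 2 log(n) — O(log n) does not grow strictly faster than f(n)

Only option A (eⁿ) lies strictly between.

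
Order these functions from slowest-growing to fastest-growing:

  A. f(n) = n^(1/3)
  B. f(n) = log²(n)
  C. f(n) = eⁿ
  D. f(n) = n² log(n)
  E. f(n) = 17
E < B < A < D < C

Comparing growth rates:
E = 17 is O(1)
B = log²(n) is O(log² n)
A = n^(1/3) is O(n^(1/3))
D = n² log(n) is O(n² log n)
C = eⁿ is O(eⁿ)

Therefore, the order from slowest to fastest is: E < B < A < D < C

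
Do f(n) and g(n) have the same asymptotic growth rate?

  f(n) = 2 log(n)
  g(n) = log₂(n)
True

f(n) = 2 log(n) and g(n) = log₂(n) are both O(log n).
Since they have the same asymptotic growth rate, f(n) = Θ(g(n)) is true.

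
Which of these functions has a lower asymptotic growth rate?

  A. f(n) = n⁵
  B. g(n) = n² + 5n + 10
B

f(n) = n⁵ is O(n⁵), while g(n) = n² + 5n + 10 is O(n²).
Since O(n²) grows slower than O(n⁵), g(n) is dominated.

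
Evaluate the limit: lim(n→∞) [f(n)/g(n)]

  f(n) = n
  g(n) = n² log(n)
0

Since n (O(n)) grows slower than n² log(n) (O(n² log n)),
the ratio f(n)/g(n) → 0 as n → ∞.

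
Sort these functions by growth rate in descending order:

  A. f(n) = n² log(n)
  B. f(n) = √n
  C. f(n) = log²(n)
A > B > C

Comparing growth rates:
A = n² log(n) is O(n² log n)
B = √n is O(√n)
C = log²(n) is O(log² n)

Therefore, the order from fastest to slowest is: A > B > C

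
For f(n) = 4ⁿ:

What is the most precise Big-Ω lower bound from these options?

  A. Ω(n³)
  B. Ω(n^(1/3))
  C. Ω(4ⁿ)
C

f(n) = 4ⁿ is Ω(4ⁿ).
All listed options are valid Big-Ω bounds (lower bounds),
but Ω(4ⁿ) is the tightest (largest valid bound).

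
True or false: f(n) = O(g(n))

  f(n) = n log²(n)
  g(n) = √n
False

f(n) = n log²(n) is O(n log² n), and g(n) = √n is O(√n).
Since O(n log² n) grows faster than O(√n), f(n) = O(g(n)) is false.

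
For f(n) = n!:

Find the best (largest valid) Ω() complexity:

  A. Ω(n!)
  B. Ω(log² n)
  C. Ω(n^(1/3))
A

f(n) = n! is Ω(n!).
All listed options are valid Big-Ω bounds (lower bounds),
but Ω(n!) is the tightest (largest valid bound).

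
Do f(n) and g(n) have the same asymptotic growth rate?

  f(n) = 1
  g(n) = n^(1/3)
False

f(n) = 1 is O(1), and g(n) = n^(1/3) is O(n^(1/3)).
Since they have different growth rates, f(n) = Θ(g(n)) is false.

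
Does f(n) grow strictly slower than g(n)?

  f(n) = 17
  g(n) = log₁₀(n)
True

f(n) = 17 is O(1), and g(n) = log₁₀(n) is O(log n).
Since O(1) grows strictly slower than O(log n), f(n) = o(g(n)) is true.
This means lim(n→∞) f(n)/g(n) = 0.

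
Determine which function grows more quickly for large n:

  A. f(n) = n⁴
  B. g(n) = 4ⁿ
B

f(n) = n⁴ is O(n⁴), while g(n) = 4ⁿ is O(4ⁿ).
Since O(4ⁿ) grows faster than O(n⁴), g(n) dominates.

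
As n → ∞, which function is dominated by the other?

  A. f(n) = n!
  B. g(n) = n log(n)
B

f(n) = n! is O(n!), while g(n) = n log(n) is O(n log n).
Since O(n log n) grows slower than O(n!), g(n) is dominated.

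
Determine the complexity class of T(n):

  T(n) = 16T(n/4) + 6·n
Θ(n²)

Master Theorem: a = 16, b = 4, f(n) = 6·n.
Compute the critical exponent d = log₄(16) = 2.
Compare f(n) = Θ(n) against n^d:
  k = 1 < d = 2, so f(n) = O(n^(d-ε)) — Case 1.
  The recursion cost dominates: T(n) = Θ(n^d) = Θ(n²).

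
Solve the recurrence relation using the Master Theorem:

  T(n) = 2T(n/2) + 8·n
Θ(n log n)

Master Theorem: a = 2, b = 2, f(n) = 8·n.
Compute the critical exponent d = log₂(2) = 1.
Compare f(n) = Θ(n) against n^d:
  k = 1 = d, so f(n) = Θ(n^d) — Case 2.
  Work is balanced across levels: T(n) = Θ(n^d log n) = Θ(n log n).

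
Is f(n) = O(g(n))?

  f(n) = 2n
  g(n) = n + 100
True

f(n) = 2n and g(n) = n + 100 are both O(n).
Big-O permits equal growth rates (f ≤ c·g for some c), so f(n) = O(g(n)) is true.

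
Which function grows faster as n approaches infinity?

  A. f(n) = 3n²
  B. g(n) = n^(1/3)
A

f(n) = 3n² is O(n²), while g(n) = n^(1/3) is O(n^(1/3)).
Since O(n²) grows faster than O(n^(1/3)), f(n) dominates.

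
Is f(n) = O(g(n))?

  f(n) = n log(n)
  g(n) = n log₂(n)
True

f(n) = n log(n) and g(n) = n log₂(n) are both O(n log n).
Big-O permits equal growth rates (f ≤ c·g for some c), so f(n) = O(g(n)) is true.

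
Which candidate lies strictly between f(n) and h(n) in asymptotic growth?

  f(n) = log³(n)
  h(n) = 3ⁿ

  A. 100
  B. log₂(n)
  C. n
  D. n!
C

We need g(n) with log³(n) = o(g(n)) and g(n) = o(3ⁿ), i.e. O(log³ n) ≺ g ≺ O(3ⁿ).
Check each option:
  A. 100 — O(1) does not grow strictly faster than f(n)
  B. log₂(n) — O(log n) does not grow strictly faster than f(n)
  C. n — O(n) is strictly between O(log³ n) and O(3ⁿ) ✓
  D. n! — O(n!) does not grow strictly slower than h(n)

Only option C (n) lies strictly between.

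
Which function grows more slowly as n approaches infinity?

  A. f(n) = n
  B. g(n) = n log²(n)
A

f(n) = n is O(n), while g(n) = n log²(n) is O(n log² n).
Since O(n) grows slower than O(n log² n), f(n) is dominated.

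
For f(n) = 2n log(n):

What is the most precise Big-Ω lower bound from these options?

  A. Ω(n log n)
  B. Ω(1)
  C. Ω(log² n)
A

f(n) = 2n log(n) is Ω(n log n).
All listed options are valid Big-Ω bounds (lower bounds),
but Ω(n log n) is the tightest (largest valid bound).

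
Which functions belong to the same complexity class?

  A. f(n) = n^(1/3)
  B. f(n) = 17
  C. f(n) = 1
B and C

Examining each function:
  A. n^(1/3) is O(n^(1/3))
  B. 17 is O(1)
  C. 1 is O(1)

Functions B and C both have the same complexity class.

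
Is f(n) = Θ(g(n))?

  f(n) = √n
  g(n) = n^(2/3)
False

f(n) = √n is O(√n), and g(n) = n^(2/3) is O(n^(2/3)).
Since they have different growth rates, f(n) = Θ(g(n)) is false.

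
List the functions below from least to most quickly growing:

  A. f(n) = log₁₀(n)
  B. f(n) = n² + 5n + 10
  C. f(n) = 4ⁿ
A < B < C

Comparing growth rates:
A = log₁₀(n) is O(log n)
B = n² + 5n + 10 is O(n²)
C = 4ⁿ is O(4ⁿ)

Therefore, the order from slowest to fastest is: A < B < C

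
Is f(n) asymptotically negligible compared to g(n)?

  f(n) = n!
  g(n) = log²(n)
False

f(n) = n! is O(n!), and g(n) = log²(n) is O(log² n).
Since O(n!) grows faster than or equal to O(log² n), f(n) = o(g(n)) is false.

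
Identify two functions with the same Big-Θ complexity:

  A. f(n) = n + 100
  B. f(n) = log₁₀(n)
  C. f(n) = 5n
A and C

Examining each function:
  A. n + 100 is O(n)
  B. log₁₀(n) is O(log n)
  C. 5n is O(n)

Functions A and C both have the same complexity class.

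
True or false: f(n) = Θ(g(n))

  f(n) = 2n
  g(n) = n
True

f(n) = 2n and g(n) = n are both O(n).
Since they have the same asymptotic growth rate, f(n) = Θ(g(n)) is true.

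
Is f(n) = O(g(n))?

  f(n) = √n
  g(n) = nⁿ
True

f(n) = √n is O(√n), and g(n) = nⁿ is O(nⁿ).
Since O(√n) ⊆ O(nⁿ) (f grows no faster than g), f(n) = O(g(n)) is true.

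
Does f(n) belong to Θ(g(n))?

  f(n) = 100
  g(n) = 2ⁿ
False

f(n) = 100 is O(1), and g(n) = 2ⁿ is O(2ⁿ).
Since they have different growth rates, f(n) = Θ(g(n)) is false.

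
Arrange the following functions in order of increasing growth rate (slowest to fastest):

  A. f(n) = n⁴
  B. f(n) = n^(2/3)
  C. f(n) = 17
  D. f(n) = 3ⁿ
C < B < A < D

Comparing growth rates:
C = 17 is O(1)
B = n^(2/3) is O(n^(2/3))
A = n⁴ is O(n⁴)
D = 3ⁿ is O(3ⁿ)

Therefore, the order from slowest to fastest is: C < B < A < D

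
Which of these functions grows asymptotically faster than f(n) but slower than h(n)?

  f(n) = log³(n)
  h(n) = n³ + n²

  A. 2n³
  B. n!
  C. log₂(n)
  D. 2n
D

We need g(n) with log³(n) = o(g(n)) and g(n) = o(n³ + n²), i.e. O(log³ n) ≺ g ≺ O(n³).
Check each option:
  A. 2n³ — O(n³) does not grow strictly slower than h(n)
  B. n! — O(n!) does not grow strictly slower than h(n)
  C. log₂(n) — O(log n) does not grow strictly faster than f(n)
  D. 2n — O(n) is strictly between O(log³ n) and O(n³) ✓

Only option D (2n) lies strictly between.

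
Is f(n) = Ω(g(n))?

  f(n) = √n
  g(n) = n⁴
False

f(n) = √n is O(√n), and g(n) = n⁴ is O(n⁴).
Since O(√n) grows slower than O(n⁴), f(n) = Ω(g(n)) is false.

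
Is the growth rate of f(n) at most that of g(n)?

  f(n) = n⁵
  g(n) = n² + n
False

f(n) = n⁵ is O(n⁵), and g(n) = n² + n is O(n²).
Since O(n⁵) grows faster than O(n²), f(n) = O(g(n)) is false.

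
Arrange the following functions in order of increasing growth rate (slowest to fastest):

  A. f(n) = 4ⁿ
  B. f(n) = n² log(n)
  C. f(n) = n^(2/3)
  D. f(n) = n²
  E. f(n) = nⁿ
C < D < B < A < E

Comparing growth rates:
C = n^(2/3) is O(n^(2/3))
D = n² is O(n²)
B = n² log(n) is O(n² log n)
A = 4ⁿ is O(4ⁿ)
E = nⁿ is O(nⁿ)

Therefore, the order from slowest to fastest is: C < D < B < A < E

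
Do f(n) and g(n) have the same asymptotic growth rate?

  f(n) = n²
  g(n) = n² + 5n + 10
True

f(n) = n² and g(n) = n² + 5n + 10 are both O(n²).
Since they have the same asymptotic growth rate, f(n) = Θ(g(n)) is true.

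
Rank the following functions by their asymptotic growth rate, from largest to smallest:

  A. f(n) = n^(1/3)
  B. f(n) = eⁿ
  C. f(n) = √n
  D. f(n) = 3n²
B > D > C > A

Comparing growth rates:
B = eⁿ is O(eⁿ)
D = 3n² is O(n²)
C = √n is O(√n)
A = n^(1/3) is O(n^(1/3))

Therefore, the order from fastest to slowest is: B > D > C > A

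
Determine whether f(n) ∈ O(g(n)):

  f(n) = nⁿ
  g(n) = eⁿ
False

f(n) = nⁿ is O(nⁿ), and g(n) = eⁿ is O(eⁿ).
Since O(nⁿ) grows faster than O(eⁿ), f(n) = O(g(n)) is false.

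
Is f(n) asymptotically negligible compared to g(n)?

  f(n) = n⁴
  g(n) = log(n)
False

f(n) = n⁴ is O(n⁴), and g(n) = log(n) is O(log n).
Since O(n⁴) grows faster than or equal to O(log n), f(n) = o(g(n)) is false.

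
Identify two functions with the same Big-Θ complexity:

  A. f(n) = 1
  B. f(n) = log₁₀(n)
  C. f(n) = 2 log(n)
B and C

Examining each function:
  A. 1 is O(1)
  B. log₁₀(n) is O(log n)
  C. 2 log(n) is O(log n)

Functions B and C both have the same complexity class.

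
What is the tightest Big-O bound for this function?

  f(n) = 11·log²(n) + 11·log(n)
O(log² n)

The dominant term in 11·log²(n) + 11·log(n) is 11·log²(n), which is Θ(log² n).
Lower-order terms (11·log(n)) are asymptotically negligible.
Constants are absorbed, so the tightest bound is O(log² n).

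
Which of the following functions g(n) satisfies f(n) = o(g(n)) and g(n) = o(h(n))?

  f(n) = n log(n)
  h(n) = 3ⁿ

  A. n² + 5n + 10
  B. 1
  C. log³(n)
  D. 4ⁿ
A

We need g(n) with n log(n) = o(g(n)) and g(n) = o(3ⁿ), i.e. O(n log n) ≺ g ≺ O(3ⁿ).
Check each option:
  A. n² + 5n + 10 — O(n²) is strictly between O(n log n) and O(3ⁿ) ✓
  B. 1 — O(1) does not grow strictly faster than f(n)
  C. log³(n) — O(log³ n) does not grow strictly faster than f(n)
  D. 4ⁿ — O(4ⁿ) does not grow strictly slower than h(n)

Only option A (n² + 5n + 10) lies strictly between.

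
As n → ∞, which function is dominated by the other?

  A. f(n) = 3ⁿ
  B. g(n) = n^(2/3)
B

f(n) = 3ⁿ is O(3ⁿ), while g(n) = n^(2/3) is O(n^(2/3)).
Since O(n^(2/3)) grows slower than O(3ⁿ), g(n) is dominated.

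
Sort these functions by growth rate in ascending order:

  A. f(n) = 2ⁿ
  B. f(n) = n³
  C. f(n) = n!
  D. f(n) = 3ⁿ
B < A < D < C

Comparing growth rates:
B = n³ is O(n³)
A = 2ⁿ is O(2ⁿ)
D = 3ⁿ is O(3ⁿ)
C = n! is O(n!)

Therefore, the order from slowest to fastest is: B < A < D < C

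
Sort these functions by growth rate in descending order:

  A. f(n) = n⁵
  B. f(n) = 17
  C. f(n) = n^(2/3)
A > C > B

Comparing growth rates:
A = n⁵ is O(n⁵)
C = n^(2/3) is O(n^(2/3))
B = 17 is O(1)

Therefore, the order from fastest to slowest is: A > C > B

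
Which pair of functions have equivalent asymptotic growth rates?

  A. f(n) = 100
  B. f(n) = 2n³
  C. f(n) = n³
B and C

Examining each function:
  A. 100 is O(1)
  B. 2n³ is O(n³)
  C. n³ is O(n³)

Functions B and C both have the same complexity class.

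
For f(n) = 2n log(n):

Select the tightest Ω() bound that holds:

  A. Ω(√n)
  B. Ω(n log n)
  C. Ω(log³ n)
B

f(n) = 2n log(n) is Ω(n log n).
All listed options are valid Big-Ω bounds (lower bounds),
but Ω(n log n) is the tightest (largest valid bound).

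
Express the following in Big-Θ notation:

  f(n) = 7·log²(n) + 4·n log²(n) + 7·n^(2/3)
Θ(n log² n)

Order the terms by growth rate: 7·log²(n) ≺ 7·n^(2/3) ≺ 4·n log²(n).
The fastest-growing term 4·n log²(n) dominates as n → ∞; dropping its constant factor gives Θ(n log² n).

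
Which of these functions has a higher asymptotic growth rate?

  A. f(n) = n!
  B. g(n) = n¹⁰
A

f(n) = n! is O(n!), while g(n) = n¹⁰ is O(n¹⁰).
Since O(n!) grows faster than O(n¹⁰), f(n) dominates.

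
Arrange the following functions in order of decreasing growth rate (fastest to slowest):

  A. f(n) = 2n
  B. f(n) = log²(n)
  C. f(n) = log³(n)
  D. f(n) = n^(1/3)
A > D > C > B

Comparing growth rates:
A = 2n is O(n)
D = n^(1/3) is O(n^(1/3))
C = log³(n) is O(log³ n)
B = log²(n) is O(log² n)

Therefore, the order from fastest to slowest is: A > D > C > B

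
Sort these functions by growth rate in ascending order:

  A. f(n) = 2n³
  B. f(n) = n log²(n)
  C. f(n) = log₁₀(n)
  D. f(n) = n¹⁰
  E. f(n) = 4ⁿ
C < B < A < D < E

Comparing growth rates:
C = log₁₀(n) is O(log n)
B = n log²(n) is O(n log² n)
A = 2n³ is O(n³)
D = n¹⁰ is O(n¹⁰)
E = 4ⁿ is O(4ⁿ)

Therefore, the order from slowest to fastest is: C < B < A < D < E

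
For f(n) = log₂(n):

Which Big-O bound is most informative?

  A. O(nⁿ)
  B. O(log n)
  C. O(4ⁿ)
B

f(n) = log₂(n) is O(log n).
All listed options are valid Big-O bounds (upper bounds),
but O(log n) is the tightest (smallest valid bound).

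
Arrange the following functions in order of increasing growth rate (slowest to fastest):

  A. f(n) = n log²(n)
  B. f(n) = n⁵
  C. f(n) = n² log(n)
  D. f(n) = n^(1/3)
D < A < C < B

Comparing growth rates:
D = n^(1/3) is O(n^(1/3))
A = n log²(n) is O(n log² n)
C = n² log(n) is O(n² log n)
B = n⁵ is O(n⁵)

Therefore, the order from slowest to fastest is: D < A < C < B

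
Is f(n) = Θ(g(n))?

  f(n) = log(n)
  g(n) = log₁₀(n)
True

f(n) = log(n) and g(n) = log₁₀(n) are both O(log n).
Since they have the same asymptotic growth rate, f(n) = Θ(g(n)) is true.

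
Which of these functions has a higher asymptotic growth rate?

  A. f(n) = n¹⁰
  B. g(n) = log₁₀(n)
A

f(n) = n¹⁰ is O(n¹⁰), while g(n) = log₁₀(n) is O(log n).
Since O(n¹⁰) grows faster than O(log n), f(n) dominates.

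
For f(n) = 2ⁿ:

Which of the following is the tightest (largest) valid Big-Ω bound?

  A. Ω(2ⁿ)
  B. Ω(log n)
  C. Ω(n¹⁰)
A

f(n) = 2ⁿ is Ω(2ⁿ).
All listed options are valid Big-Ω bounds (lower bounds),
but Ω(2ⁿ) is the tightest (largest valid bound).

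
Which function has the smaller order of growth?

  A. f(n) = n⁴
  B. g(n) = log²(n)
B

f(n) = n⁴ is O(n⁴), while g(n) = log²(n) is O(log² n).
Since O(log² n) grows slower than O(n⁴), g(n) is dominated.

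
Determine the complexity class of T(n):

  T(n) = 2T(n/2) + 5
Θ(n)

Master Theorem: a = 2, b = 2, f(n) = 5.
Compute the critical exponent d = log₂(2) = 1.
Compare f(n) = Θ(1) against n^d:
  k = 0 < d = 1, so f(n) = O(n^(d-ε)) — Case 1.
  The recursion cost dominates: T(n) = Θ(n^d) = Θ(n).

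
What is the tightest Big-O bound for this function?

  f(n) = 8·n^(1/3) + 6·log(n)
O(n^(1/3))

The dominant term in 8·n^(1/3) + 6·log(n) is 8·n^(1/3), which is Θ(n^(1/3)).
Lower-order terms (6·log(n)) are asymptotically negligible.
Constants are absorbed, so the tightest bound is O(n^(1/3)).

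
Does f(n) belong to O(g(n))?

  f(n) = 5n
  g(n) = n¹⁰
True

f(n) = 5n is O(n), and g(n) = n¹⁰ is O(n¹⁰).
Since O(n) ⊆ O(n¹⁰) (f grows no faster than g), f(n) = O(g(n)) is true.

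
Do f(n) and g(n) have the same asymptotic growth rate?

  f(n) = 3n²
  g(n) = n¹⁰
False

f(n) = 3n² is O(n²), and g(n) = n¹⁰ is O(n¹⁰).
Since they have different growth rates, f(n) = Θ(g(n)) is false.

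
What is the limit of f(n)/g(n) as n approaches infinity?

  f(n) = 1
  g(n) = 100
1/100

Since 1 and 100 have the same growth rate (O(1)),
the ratio converges to a constant: 1/100.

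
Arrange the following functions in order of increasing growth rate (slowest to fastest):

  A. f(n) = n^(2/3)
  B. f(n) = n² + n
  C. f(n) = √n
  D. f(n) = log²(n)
D < C < A < B

Comparing growth rates:
D = log²(n) is O(log² n)
C = √n is O(√n)
A = n^(2/3) is O(n^(2/3))
B = n² + n is O(n²)

Therefore, the order from slowest to fastest is: D < C < A < B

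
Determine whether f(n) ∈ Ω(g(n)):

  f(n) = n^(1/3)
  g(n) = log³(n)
True

f(n) = n^(1/3) is O(n^(1/3)), and g(n) = log³(n) is O(log³ n).
Since O(n^(1/3)) grows at least as fast as O(log³ n), f(n) = Ω(g(n)) is true.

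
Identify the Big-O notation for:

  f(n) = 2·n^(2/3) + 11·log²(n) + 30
O(n^(2/3))

The dominant term in 2·n^(2/3) + 11·log²(n) + 30 is 2·n^(2/3), which is Θ(n^(2/3)).
Lower-order terms (11·log²(n), 30) are asymptotically negligible.
Constants are absorbed, so the tightest bound is O(n^(2/3)).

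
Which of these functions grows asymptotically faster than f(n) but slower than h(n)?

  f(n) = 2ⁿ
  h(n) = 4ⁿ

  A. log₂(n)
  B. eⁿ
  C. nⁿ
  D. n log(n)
B

We need g(n) with 2ⁿ = o(g(n)) and g(n) = o(4ⁿ), i.e. O(2ⁿ) ≺ g ≺ O(4ⁿ).
Check each option:
  A. log₂(n) — O(log n) does not grow strictly faster than f(n)
  B. eⁿ — O(eⁿ) is strictly between O(2ⁿ) and O(4ⁿ) ✓
  C. nⁿ — O(nⁿ) does not grow strictly slower than h(n)
  D. n log(n) — O(n log n) does not grow strictly faster than f(n)

Only option B (eⁿ) lies strictly between.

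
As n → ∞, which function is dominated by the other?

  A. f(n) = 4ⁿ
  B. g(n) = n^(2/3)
B

f(n) = 4ⁿ is O(4ⁿ), while g(n) = n^(2/3) is O(n^(2/3)).
Since O(n^(2/3)) grows slower than O(4ⁿ), g(n) is dominated.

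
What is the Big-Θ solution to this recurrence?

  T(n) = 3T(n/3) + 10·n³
Θ(n³)

Master Theorem: a = 3, b = 3, f(n) = 10·n³.
Compute the critical exponent d = log₃(3) = 1.
Compare f(n) = Θ(n³) against n^d:
  k = 3 > d = 1, so f(n) = Ω(n^(d+ε)) — Case 3.
  Regularity: a·(n/b)^3/n^3 = a/b^3 = 3/27 < 1 ✓.
  The top-level work dominates: T(n) = Θ(f(n)) = Θ(n³).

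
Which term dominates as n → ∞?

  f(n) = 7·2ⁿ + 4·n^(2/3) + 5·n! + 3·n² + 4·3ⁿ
5·n!

Looking at each term:
  - 7·2ⁿ is O(2ⁿ)
  - 4·n^(2/3) is O(n^(2/3))
  - 5·n! is O(n!)
  - 3·n² is O(n²)
  - 4·3ⁿ is O(3ⁿ)

The term 5·n! (O(n!)) grows fastest and dominates all others.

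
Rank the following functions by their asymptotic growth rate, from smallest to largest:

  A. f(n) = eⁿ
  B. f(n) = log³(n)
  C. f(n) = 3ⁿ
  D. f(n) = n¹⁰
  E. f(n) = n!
B < D < A < C < E

Comparing growth rates:
B = log³(n) is O(log³ n)
D = n¹⁰ is O(n¹⁰)
A = eⁿ is O(eⁿ)
C = 3ⁿ is O(3ⁿ)
E = n! is O(n!)

Therefore, the order from slowest to fastest is: B < D < A < C < E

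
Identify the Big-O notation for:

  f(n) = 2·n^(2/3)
O(n^(2/3))

The dominant term in 2·n^(2/3) is 2·n^(2/3), which is Θ(n^(2/3)).
Constants are absorbed, so the tightest bound is O(n^(2/3)).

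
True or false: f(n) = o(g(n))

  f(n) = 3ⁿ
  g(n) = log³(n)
False

f(n) = 3ⁿ is O(3ⁿ), and g(n) = log³(n) is O(log³ n).
Since O(3ⁿ) grows faster than or equal to O(log³ n), f(n) = o(g(n)) is false.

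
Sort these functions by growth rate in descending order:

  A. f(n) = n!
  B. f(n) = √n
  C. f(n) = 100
A > B > C

Comparing growth rates:
A = n! is O(n!)
B = √n is O(√n)
C = 100 is O(1)

Therefore, the order from fastest to slowest is: A > B > C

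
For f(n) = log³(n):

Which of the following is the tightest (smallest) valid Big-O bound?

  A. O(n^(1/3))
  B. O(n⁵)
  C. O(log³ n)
C

f(n) = log³(n) is O(log³ n).
All listed options are valid Big-O bounds (upper bounds),
but O(log³ n) is the tightest (smallest valid bound).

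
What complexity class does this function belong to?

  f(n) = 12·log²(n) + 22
O(log² n)

The dominant term in 12·log²(n) + 22 is 12·log²(n), which is Θ(log² n).
Lower-order terms (22) are asymptotically negligible.
Constants are absorbed, so the tightest bound is O(log² n).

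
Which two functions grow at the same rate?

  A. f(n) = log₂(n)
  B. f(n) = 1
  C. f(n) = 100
B and C

Examining each function:
  A. log₂(n) is O(log n)
  B. 1 is O(1)
  C. 100 is O(1)

Functions B and C both have the same complexity class.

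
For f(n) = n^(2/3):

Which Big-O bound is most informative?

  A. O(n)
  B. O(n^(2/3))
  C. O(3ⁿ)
B

f(n) = n^(2/3) is O(n^(2/3)).
All listed options are valid Big-O bounds (upper bounds),
but O(n^(2/3)) is the tightest (smallest valid bound).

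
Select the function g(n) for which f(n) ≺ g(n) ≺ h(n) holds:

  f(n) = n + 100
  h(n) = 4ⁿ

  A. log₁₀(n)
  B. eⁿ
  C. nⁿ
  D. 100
B

We need g(n) with n + 100 = o(g(n)) and g(n) = o(4ⁿ), i.e. O(n) ≺ g ≺ O(4ⁿ).
Check each option:
  A. log₁₀(n) — O(log n) does not grow strictly faster than f(n)
  B. eⁿ — O(eⁿ) is strictly between O(n) and O(4ⁿ) ✓
  C. nⁿ — O(nⁿ) does not grow strictly slower than h(n)
  D. 100 — O(1) does not grow strictly faster than f(n)

Only option B (eⁿ) lies strictly between.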